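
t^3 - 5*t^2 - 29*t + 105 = (t - 7)*(t - 3)*(t + 5)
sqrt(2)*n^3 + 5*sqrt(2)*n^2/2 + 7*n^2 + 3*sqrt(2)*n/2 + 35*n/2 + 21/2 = (n + 3/2)*(n + 7*sqrt(2)/2)*(sqrt(2)*n + sqrt(2))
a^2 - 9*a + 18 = (a - 6)*(a - 3)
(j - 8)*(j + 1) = j^2 - 7*j - 8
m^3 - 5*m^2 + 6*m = m*(m - 3)*(m - 2)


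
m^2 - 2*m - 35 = (m - 7)*(m + 5)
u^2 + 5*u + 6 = (u + 2)*(u + 3)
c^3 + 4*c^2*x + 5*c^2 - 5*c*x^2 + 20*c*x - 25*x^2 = (c + 5)*(c - x)*(c + 5*x)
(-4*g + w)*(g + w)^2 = -4*g^3 - 7*g^2*w - 2*g*w^2 + w^3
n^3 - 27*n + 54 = (n - 3)^2*(n + 6)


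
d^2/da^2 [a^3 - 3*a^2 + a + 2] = 6*a - 6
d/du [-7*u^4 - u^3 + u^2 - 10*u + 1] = -28*u^3 - 3*u^2 + 2*u - 10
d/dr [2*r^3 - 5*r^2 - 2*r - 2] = 6*r^2 - 10*r - 2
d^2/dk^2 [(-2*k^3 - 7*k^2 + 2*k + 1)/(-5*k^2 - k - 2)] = 2*(-103*k^3 - 273*k^2 + 69*k + 41)/(125*k^6 + 75*k^5 + 165*k^4 + 61*k^3 + 66*k^2 + 12*k + 8)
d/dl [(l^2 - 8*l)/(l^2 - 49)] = 2*(4*l^2 - 49*l + 196)/(l^4 - 98*l^2 + 2401)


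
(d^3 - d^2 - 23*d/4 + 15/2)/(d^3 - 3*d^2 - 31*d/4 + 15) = (d - 2)/(d - 4)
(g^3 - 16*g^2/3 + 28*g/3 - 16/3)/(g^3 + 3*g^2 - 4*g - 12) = (3*g^2 - 10*g + 8)/(3*(g^2 + 5*g + 6))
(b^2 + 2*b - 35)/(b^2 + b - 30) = (b + 7)/(b + 6)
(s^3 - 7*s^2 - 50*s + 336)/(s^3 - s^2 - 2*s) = (-s^3 + 7*s^2 + 50*s - 336)/(s*(-s^2 + s + 2))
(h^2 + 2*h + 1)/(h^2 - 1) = (h + 1)/(h - 1)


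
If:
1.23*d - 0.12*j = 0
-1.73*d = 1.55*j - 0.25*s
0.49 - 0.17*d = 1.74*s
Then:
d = 0.00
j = 0.04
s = 0.28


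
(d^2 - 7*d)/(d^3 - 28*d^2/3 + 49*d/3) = 3/(3*d - 7)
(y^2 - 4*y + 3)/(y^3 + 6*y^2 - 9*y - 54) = (y - 1)/(y^2 + 9*y + 18)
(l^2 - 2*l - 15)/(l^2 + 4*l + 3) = (l - 5)/(l + 1)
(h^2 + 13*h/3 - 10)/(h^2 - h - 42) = (h - 5/3)/(h - 7)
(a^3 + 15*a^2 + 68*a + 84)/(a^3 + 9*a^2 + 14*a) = (a + 6)/a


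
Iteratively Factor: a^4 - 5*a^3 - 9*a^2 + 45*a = (a - 5)*(a^3 - 9*a) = a*(a - 5)*(a^2 - 9) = a*(a - 5)*(a + 3)*(a - 3)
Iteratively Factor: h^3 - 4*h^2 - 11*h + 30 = (h - 5)*(h^2 + h - 6) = (h - 5)*(h - 2)*(h + 3)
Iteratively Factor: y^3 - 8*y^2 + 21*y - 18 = (y - 2)*(y^2 - 6*y + 9) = (y - 3)*(y - 2)*(y - 3)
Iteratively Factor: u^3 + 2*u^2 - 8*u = (u + 4)*(u^2 - 2*u) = u*(u + 4)*(u - 2)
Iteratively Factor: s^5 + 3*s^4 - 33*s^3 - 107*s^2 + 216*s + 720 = (s - 5)*(s^4 + 8*s^3 + 7*s^2 - 72*s - 144) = (s - 5)*(s - 3)*(s^3 + 11*s^2 + 40*s + 48) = (s - 5)*(s - 3)*(s + 3)*(s^2 + 8*s + 16) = (s - 5)*(s - 3)*(s + 3)*(s + 4)*(s + 4)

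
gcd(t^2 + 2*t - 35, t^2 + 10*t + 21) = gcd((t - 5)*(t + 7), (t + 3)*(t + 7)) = t + 7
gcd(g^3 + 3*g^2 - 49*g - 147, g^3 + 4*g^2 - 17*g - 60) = g + 3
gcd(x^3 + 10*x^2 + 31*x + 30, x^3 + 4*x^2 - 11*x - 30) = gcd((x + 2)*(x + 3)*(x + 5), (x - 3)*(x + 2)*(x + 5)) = x^2 + 7*x + 10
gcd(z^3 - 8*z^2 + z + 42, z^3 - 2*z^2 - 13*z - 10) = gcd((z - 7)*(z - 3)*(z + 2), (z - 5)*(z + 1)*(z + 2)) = z + 2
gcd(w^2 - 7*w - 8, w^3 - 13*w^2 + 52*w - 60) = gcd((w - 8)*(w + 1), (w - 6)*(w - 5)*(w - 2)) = 1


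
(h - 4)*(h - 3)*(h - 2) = h^3 - 9*h^2 + 26*h - 24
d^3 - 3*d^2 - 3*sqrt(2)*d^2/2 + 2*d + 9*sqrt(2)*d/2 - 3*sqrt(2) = (d - 2)*(d - 1)*(d - 3*sqrt(2)/2)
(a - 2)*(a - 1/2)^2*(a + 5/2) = a^4 - a^3/2 - 21*a^2/4 + 41*a/8 - 5/4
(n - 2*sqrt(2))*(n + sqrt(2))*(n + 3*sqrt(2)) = n^3 + 2*sqrt(2)*n^2 - 10*n - 12*sqrt(2)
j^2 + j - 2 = (j - 1)*(j + 2)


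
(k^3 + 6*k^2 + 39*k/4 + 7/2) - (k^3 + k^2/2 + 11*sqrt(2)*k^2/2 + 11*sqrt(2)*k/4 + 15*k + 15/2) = -11*sqrt(2)*k^2/2 + 11*k^2/2 - 21*k/4 - 11*sqrt(2)*k/4 - 4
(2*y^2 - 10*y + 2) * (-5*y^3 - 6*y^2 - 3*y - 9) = -10*y^5 + 38*y^4 + 44*y^3 + 84*y - 18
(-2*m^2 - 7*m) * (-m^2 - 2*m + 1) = 2*m^4 + 11*m^3 + 12*m^2 - 7*m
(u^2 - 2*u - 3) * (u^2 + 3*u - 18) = u^4 + u^3 - 27*u^2 + 27*u + 54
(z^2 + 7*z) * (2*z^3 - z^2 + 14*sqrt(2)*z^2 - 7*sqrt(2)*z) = 2*z^5 + 13*z^4 + 14*sqrt(2)*z^4 - 7*z^3 + 91*sqrt(2)*z^3 - 49*sqrt(2)*z^2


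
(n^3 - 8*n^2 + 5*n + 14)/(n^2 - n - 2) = n - 7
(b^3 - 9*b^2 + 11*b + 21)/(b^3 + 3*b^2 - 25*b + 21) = (b^2 - 6*b - 7)/(b^2 + 6*b - 7)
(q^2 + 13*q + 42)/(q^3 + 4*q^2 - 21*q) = (q + 6)/(q*(q - 3))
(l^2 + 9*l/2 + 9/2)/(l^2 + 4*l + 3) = (l + 3/2)/(l + 1)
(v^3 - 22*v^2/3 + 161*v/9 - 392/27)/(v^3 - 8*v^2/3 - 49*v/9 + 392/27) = (3*v - 7)/(3*v + 7)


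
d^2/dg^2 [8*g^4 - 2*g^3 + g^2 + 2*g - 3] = 96*g^2 - 12*g + 2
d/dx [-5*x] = -5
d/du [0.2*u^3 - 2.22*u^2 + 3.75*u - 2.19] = 0.6*u^2 - 4.44*u + 3.75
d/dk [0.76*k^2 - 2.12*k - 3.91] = 1.52*k - 2.12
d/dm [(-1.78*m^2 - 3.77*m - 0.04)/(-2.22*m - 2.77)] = (3.9516*m^2 + 9.8612*m + 10.3541)/(4.9284*m^2 + 12.2988*m + 7.6729)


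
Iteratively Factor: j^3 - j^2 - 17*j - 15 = (j + 3)*(j^2 - 4*j - 5) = (j - 5)*(j + 3)*(j + 1)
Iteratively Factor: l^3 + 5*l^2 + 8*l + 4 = (l + 2)*(l^2 + 3*l + 2) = (l + 2)^2*(l + 1)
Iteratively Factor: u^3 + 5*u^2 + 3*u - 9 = (u + 3)*(u^2 + 2*u - 3) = (u + 3)^2*(u - 1)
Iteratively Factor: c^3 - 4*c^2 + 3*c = (c - 1)*(c^2 - 3*c) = c*(c - 1)*(c - 3)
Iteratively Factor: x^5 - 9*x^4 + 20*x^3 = (x)*(x^4 - 9*x^3 + 20*x^2) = x^2*(x^3 - 9*x^2 + 20*x) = x^2*(x - 5)*(x^2 - 4*x) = x^3*(x - 5)*(x - 4)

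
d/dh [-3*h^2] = -6*h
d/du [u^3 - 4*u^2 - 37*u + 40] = 3*u^2 - 8*u - 37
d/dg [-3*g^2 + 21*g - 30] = 21 - 6*g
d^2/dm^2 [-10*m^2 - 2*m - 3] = -20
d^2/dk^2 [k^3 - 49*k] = 6*k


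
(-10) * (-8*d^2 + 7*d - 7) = 80*d^2 - 70*d + 70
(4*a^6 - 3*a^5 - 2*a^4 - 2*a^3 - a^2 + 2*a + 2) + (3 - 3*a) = 4*a^6 - 3*a^5 - 2*a^4 - 2*a^3 - a^2 - a + 5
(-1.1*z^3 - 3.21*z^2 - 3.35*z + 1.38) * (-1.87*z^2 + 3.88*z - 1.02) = 2.057*z^5 + 1.7347*z^4 - 5.0683*z^3 - 12.3044*z^2 + 8.7714*z - 1.4076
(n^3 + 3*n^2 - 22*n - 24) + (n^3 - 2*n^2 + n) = 2*n^3 + n^2 - 21*n - 24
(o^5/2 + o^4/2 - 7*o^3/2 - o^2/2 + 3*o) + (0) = o^5/2 + o^4/2 - 7*o^3/2 - o^2/2 + 3*o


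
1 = 1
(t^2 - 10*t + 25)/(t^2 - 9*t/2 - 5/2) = 2*(t - 5)/(2*t + 1)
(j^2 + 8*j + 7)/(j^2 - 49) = (j + 1)/(j - 7)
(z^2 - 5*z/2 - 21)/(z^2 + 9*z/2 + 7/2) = (z - 6)/(z + 1)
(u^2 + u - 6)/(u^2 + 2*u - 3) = (u - 2)/(u - 1)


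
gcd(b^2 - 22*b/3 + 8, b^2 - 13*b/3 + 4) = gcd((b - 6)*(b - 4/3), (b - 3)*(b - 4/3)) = b - 4/3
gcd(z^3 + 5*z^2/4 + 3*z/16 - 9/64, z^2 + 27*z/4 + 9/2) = z + 3/4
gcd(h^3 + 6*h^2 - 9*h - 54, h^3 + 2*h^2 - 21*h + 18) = h^2 + 3*h - 18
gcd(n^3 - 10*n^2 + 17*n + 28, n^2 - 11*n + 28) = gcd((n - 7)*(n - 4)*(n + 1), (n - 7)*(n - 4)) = n^2 - 11*n + 28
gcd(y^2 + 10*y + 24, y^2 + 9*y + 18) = y + 6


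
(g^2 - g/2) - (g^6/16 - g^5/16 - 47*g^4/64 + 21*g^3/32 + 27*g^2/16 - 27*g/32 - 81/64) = -g^6/16 + g^5/16 + 47*g^4/64 - 21*g^3/32 - 11*g^2/16 + 11*g/32 + 81/64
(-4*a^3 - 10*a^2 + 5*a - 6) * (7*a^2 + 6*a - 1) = -28*a^5 - 94*a^4 - 21*a^3 - 2*a^2 - 41*a + 6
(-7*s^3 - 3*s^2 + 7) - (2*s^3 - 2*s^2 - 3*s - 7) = -9*s^3 - s^2 + 3*s + 14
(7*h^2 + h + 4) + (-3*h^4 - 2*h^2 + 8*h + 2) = -3*h^4 + 5*h^2 + 9*h + 6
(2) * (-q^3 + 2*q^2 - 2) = -2*q^3 + 4*q^2 - 4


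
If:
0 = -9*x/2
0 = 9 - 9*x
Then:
No Solution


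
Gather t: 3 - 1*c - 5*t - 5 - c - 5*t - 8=-2*c - 10*t - 10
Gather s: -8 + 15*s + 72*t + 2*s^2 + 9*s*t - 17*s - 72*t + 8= 2*s^2 + s*(9*t - 2)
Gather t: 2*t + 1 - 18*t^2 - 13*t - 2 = -18*t^2 - 11*t - 1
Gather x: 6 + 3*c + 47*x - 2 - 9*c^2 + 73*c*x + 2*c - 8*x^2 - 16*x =-9*c^2 + 5*c - 8*x^2 + x*(73*c + 31) + 4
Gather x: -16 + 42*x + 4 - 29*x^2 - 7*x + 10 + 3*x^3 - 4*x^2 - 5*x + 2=3*x^3 - 33*x^2 + 30*x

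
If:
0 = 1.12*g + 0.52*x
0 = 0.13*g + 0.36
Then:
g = -2.77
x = 5.96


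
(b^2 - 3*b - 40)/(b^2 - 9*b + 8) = (b + 5)/(b - 1)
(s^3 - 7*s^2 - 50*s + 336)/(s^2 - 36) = (s^2 - s - 56)/(s + 6)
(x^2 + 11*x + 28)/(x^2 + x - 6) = (x^2 + 11*x + 28)/(x^2 + x - 6)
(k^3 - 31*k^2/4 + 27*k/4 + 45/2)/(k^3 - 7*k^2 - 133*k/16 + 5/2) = 4*(k^2 - 9*k + 18)/(4*k^2 - 33*k + 8)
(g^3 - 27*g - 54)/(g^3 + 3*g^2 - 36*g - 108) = (g + 3)/(g + 6)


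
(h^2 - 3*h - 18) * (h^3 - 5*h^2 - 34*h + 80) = h^5 - 8*h^4 - 37*h^3 + 272*h^2 + 372*h - 1440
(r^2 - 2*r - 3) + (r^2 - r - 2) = 2*r^2 - 3*r - 5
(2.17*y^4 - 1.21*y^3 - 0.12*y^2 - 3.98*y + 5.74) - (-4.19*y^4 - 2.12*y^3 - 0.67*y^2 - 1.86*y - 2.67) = 6.36*y^4 + 0.91*y^3 + 0.55*y^2 - 2.12*y + 8.41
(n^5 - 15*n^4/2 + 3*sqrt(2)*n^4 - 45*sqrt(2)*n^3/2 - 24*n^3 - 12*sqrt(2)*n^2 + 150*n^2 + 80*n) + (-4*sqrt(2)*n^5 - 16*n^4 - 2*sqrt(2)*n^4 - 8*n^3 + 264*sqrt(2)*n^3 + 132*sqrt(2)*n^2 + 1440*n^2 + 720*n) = -4*sqrt(2)*n^5 + n^5 - 47*n^4/2 + sqrt(2)*n^4 - 32*n^3 + 483*sqrt(2)*n^3/2 + 120*sqrt(2)*n^2 + 1590*n^2 + 800*n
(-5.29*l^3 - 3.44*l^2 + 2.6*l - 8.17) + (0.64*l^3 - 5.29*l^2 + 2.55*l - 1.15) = -4.65*l^3 - 8.73*l^2 + 5.15*l - 9.32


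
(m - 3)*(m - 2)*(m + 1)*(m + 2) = m^4 - 2*m^3 - 7*m^2 + 8*m + 12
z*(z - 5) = z^2 - 5*z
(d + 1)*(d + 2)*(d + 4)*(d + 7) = d^4 + 14*d^3 + 63*d^2 + 106*d + 56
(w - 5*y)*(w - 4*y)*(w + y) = w^3 - 8*w^2*y + 11*w*y^2 + 20*y^3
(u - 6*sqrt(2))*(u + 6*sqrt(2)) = u^2 - 72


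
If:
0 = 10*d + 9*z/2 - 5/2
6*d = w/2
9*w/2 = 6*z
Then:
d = 5/101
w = 60/101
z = 45/101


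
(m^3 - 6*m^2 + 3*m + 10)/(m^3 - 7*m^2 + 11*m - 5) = (m^2 - m - 2)/(m^2 - 2*m + 1)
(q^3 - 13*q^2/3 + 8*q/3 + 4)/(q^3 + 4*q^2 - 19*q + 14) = (q^2 - 7*q/3 - 2)/(q^2 + 6*q - 7)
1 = 1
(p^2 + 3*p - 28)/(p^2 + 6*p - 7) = (p - 4)/(p - 1)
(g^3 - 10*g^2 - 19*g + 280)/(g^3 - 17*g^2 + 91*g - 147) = (g^2 - 3*g - 40)/(g^2 - 10*g + 21)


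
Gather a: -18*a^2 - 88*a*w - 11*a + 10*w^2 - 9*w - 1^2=-18*a^2 + a*(-88*w - 11) + 10*w^2 - 9*w - 1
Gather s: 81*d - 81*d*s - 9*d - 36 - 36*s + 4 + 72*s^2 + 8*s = 72*d + 72*s^2 + s*(-81*d - 28) - 32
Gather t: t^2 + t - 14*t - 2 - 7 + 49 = t^2 - 13*t + 40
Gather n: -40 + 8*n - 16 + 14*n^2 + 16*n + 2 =14*n^2 + 24*n - 54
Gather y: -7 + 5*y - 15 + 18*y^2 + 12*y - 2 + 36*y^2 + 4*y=54*y^2 + 21*y - 24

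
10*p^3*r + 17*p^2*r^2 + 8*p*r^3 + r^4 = r*(p + r)*(2*p + r)*(5*p + r)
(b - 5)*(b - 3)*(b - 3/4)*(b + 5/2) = b^4 - 25*b^3/4 - 7*b^2/8 + 165*b/4 - 225/8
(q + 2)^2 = q^2 + 4*q + 4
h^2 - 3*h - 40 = (h - 8)*(h + 5)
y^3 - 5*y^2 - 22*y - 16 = (y - 8)*(y + 1)*(y + 2)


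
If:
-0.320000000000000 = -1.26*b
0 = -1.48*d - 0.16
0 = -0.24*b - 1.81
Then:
No Solution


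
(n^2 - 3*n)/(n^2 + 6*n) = (n - 3)/(n + 6)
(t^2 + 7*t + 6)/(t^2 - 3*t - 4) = (t + 6)/(t - 4)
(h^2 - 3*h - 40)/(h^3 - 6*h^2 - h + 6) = (h^2 - 3*h - 40)/(h^3 - 6*h^2 - h + 6)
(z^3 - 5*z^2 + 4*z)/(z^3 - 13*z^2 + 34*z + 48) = z*(z^2 - 5*z + 4)/(z^3 - 13*z^2 + 34*z + 48)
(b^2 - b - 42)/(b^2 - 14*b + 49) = (b + 6)/(b - 7)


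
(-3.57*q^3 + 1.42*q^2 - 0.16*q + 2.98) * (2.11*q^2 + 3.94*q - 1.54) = -7.5327*q^5 - 11.0696*q^4 + 10.755*q^3 + 3.4706*q^2 + 11.9876*q - 4.5892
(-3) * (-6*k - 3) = 18*k + 9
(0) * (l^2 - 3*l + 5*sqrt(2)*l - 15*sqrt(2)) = 0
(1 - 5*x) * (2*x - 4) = -10*x^2 + 22*x - 4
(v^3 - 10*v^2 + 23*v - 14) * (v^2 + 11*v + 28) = v^5 + v^4 - 59*v^3 - 41*v^2 + 490*v - 392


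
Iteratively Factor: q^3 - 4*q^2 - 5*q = (q - 5)*(q^2 + q) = q*(q - 5)*(q + 1)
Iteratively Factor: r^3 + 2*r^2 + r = (r)*(r^2 + 2*r + 1) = r*(r + 1)*(r + 1)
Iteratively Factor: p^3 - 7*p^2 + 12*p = (p - 3)*(p^2 - 4*p) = (p - 4)*(p - 3)*(p)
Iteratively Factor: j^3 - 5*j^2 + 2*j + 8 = (j - 4)*(j^2 - j - 2) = (j - 4)*(j + 1)*(j - 2)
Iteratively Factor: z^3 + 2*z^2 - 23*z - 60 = (z + 3)*(z^2 - z - 20) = (z - 5)*(z + 3)*(z + 4)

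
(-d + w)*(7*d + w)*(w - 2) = -7*d^2*w + 14*d^2 + 6*d*w^2 - 12*d*w + w^3 - 2*w^2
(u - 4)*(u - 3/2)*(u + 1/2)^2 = u^4 - 9*u^3/2 + 3*u^2/4 + 37*u/8 + 3/2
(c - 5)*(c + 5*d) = c^2 + 5*c*d - 5*c - 25*d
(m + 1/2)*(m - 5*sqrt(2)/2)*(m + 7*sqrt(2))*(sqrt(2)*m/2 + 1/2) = sqrt(2)*m^4/2 + sqrt(2)*m^3/4 + 5*m^3 - 61*sqrt(2)*m^2/4 + 5*m^2/2 - 35*m/2 - 61*sqrt(2)*m/8 - 35/4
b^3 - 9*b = b*(b - 3)*(b + 3)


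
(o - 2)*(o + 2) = o^2 - 4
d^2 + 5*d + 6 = (d + 2)*(d + 3)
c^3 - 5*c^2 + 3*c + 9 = (c - 3)^2*(c + 1)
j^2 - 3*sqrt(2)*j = j*(j - 3*sqrt(2))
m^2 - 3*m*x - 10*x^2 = (m - 5*x)*(m + 2*x)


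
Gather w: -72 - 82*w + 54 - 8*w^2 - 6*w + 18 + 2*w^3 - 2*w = 2*w^3 - 8*w^2 - 90*w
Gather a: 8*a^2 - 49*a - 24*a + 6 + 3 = 8*a^2 - 73*a + 9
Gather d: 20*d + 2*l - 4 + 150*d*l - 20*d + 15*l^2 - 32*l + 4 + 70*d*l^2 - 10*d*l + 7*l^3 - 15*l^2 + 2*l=d*(70*l^2 + 140*l) + 7*l^3 - 28*l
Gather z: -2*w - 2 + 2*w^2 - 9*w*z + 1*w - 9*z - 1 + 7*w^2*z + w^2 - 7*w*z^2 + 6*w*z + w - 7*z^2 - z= 3*w^2 + z^2*(-7*w - 7) + z*(7*w^2 - 3*w - 10) - 3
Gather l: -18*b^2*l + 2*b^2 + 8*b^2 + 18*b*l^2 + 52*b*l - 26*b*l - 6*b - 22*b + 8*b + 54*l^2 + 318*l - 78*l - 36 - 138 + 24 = 10*b^2 - 20*b + l^2*(18*b + 54) + l*(-18*b^2 + 26*b + 240) - 150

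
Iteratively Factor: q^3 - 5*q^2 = (q - 5)*(q^2) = q*(q - 5)*(q)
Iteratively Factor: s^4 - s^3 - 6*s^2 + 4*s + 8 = (s + 1)*(s^3 - 2*s^2 - 4*s + 8) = (s - 2)*(s + 1)*(s^2 - 4) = (s - 2)*(s + 1)*(s + 2)*(s - 2)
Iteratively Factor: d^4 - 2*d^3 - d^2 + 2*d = (d + 1)*(d^3 - 3*d^2 + 2*d) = d*(d + 1)*(d^2 - 3*d + 2) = d*(d - 1)*(d + 1)*(d - 2)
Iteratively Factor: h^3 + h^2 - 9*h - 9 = (h + 3)*(h^2 - 2*h - 3) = (h - 3)*(h + 3)*(h + 1)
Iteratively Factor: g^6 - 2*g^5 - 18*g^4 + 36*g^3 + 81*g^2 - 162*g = (g)*(g^5 - 2*g^4 - 18*g^3 + 36*g^2 + 81*g - 162) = g*(g - 3)*(g^4 + g^3 - 15*g^2 - 9*g + 54) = g*(g - 3)^2*(g^3 + 4*g^2 - 3*g - 18) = g*(g - 3)^2*(g + 3)*(g^2 + g - 6) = g*(g - 3)^2*(g - 2)*(g + 3)*(g + 3)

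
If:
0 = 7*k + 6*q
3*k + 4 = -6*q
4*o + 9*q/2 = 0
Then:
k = 1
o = 21/16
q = -7/6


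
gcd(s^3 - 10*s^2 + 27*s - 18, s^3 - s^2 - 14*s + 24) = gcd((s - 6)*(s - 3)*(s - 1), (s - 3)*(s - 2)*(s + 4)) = s - 3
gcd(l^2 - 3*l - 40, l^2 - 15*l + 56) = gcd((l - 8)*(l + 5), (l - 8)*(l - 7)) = l - 8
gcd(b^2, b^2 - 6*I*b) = b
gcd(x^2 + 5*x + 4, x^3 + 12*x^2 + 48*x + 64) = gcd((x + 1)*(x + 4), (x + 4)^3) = x + 4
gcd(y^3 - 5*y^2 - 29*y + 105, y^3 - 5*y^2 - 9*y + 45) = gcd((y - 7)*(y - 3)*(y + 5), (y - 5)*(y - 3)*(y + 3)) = y - 3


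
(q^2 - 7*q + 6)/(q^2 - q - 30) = (q - 1)/(q + 5)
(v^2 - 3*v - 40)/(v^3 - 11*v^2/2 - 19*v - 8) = 2*(v + 5)/(2*v^2 + 5*v + 2)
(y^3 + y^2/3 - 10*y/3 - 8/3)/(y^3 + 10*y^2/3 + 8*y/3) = (y^2 - y - 2)/(y*(y + 2))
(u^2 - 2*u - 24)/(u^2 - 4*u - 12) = (u + 4)/(u + 2)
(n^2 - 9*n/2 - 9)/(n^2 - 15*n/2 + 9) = (2*n + 3)/(2*n - 3)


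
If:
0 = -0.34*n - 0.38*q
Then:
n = -1.11764705882353*q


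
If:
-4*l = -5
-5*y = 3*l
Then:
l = 5/4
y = -3/4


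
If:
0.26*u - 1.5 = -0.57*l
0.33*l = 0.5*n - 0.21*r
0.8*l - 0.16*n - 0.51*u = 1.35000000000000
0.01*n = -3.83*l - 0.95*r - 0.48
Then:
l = 2.04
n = -2.31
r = -8.72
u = 1.29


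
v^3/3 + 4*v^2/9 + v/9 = v*(v/3 + 1/3)*(v + 1/3)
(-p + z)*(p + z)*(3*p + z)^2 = -9*p^4 - 6*p^3*z + 8*p^2*z^2 + 6*p*z^3 + z^4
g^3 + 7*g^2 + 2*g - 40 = (g - 2)*(g + 4)*(g + 5)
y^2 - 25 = (y - 5)*(y + 5)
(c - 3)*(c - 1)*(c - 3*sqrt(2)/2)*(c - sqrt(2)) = c^4 - 4*c^3 - 5*sqrt(2)*c^3/2 + 6*c^2 + 10*sqrt(2)*c^2 - 12*c - 15*sqrt(2)*c/2 + 9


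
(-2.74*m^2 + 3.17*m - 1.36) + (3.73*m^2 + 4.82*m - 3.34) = 0.99*m^2 + 7.99*m - 4.7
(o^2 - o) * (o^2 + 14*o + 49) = o^4 + 13*o^3 + 35*o^2 - 49*o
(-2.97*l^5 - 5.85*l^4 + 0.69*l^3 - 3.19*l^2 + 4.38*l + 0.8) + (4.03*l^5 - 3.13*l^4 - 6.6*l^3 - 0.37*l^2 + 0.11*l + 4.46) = 1.06*l^5 - 8.98*l^4 - 5.91*l^3 - 3.56*l^2 + 4.49*l + 5.26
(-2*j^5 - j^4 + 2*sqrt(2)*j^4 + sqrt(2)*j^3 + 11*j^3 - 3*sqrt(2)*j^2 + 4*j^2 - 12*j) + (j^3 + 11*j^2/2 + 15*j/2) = -2*j^5 - j^4 + 2*sqrt(2)*j^4 + sqrt(2)*j^3 + 12*j^3 - 3*sqrt(2)*j^2 + 19*j^2/2 - 9*j/2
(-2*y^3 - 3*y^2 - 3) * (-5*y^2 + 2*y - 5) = 10*y^5 + 11*y^4 + 4*y^3 + 30*y^2 - 6*y + 15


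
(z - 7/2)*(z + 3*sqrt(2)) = z^2 - 7*z/2 + 3*sqrt(2)*z - 21*sqrt(2)/2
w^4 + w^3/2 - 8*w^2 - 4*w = w*(w + 1/2)*(w - 2*sqrt(2))*(w + 2*sqrt(2))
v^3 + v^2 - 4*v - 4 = (v - 2)*(v + 1)*(v + 2)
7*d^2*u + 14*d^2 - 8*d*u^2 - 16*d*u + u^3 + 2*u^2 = (-7*d + u)*(-d + u)*(u + 2)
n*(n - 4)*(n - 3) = n^3 - 7*n^2 + 12*n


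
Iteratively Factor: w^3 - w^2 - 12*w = (w - 4)*(w^2 + 3*w) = w*(w - 4)*(w + 3)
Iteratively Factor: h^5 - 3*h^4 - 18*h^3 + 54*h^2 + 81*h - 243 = (h - 3)*(h^4 - 18*h^2 + 81) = (h - 3)*(h + 3)*(h^3 - 3*h^2 - 9*h + 27) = (h - 3)*(h + 3)^2*(h^2 - 6*h + 9) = (h - 3)^2*(h + 3)^2*(h - 3)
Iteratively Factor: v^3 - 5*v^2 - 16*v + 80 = (v - 5)*(v^2 - 16) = (v - 5)*(v - 4)*(v + 4)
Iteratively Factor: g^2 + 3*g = (g)*(g + 3)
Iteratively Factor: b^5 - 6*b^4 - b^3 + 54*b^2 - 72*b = (b - 3)*(b^4 - 3*b^3 - 10*b^2 + 24*b) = (b - 4)*(b - 3)*(b^3 + b^2 - 6*b) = (b - 4)*(b - 3)*(b - 2)*(b^2 + 3*b) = b*(b - 4)*(b - 3)*(b - 2)*(b + 3)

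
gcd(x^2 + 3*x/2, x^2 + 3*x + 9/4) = x + 3/2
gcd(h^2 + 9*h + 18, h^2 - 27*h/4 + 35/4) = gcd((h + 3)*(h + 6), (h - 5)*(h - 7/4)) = 1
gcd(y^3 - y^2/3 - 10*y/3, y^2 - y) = y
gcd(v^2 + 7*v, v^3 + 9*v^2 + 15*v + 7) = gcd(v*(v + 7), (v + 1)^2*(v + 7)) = v + 7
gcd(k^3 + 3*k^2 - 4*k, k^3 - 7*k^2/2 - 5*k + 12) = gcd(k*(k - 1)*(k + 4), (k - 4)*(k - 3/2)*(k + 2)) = 1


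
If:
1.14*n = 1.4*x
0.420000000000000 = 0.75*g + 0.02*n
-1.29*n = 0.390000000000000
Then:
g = 0.57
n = -0.30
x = -0.25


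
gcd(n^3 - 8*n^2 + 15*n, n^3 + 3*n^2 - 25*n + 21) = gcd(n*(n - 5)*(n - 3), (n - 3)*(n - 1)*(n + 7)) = n - 3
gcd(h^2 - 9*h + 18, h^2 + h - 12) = h - 3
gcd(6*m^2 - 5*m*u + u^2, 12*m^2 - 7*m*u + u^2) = -3*m + u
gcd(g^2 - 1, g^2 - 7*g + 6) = g - 1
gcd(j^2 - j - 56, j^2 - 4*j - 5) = 1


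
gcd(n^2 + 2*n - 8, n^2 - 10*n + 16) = n - 2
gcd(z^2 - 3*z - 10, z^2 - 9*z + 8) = 1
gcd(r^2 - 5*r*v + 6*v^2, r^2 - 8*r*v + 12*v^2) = r - 2*v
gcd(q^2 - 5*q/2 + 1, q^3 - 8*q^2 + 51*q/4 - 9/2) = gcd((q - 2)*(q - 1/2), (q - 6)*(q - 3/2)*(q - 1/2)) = q - 1/2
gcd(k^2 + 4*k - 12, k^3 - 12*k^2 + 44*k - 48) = k - 2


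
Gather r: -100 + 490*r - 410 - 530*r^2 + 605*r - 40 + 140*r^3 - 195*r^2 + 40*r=140*r^3 - 725*r^2 + 1135*r - 550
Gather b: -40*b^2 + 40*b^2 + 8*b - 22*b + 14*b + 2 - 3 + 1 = 0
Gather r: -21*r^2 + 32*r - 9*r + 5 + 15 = -21*r^2 + 23*r + 20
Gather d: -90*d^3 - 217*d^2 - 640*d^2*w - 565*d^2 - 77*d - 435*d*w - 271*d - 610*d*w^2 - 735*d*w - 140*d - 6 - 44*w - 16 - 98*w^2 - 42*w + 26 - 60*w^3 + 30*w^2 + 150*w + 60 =-90*d^3 + d^2*(-640*w - 782) + d*(-610*w^2 - 1170*w - 488) - 60*w^3 - 68*w^2 + 64*w + 64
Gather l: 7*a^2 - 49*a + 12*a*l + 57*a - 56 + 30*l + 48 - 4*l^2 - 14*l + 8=7*a^2 + 8*a - 4*l^2 + l*(12*a + 16)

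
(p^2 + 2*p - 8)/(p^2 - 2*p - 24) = (p - 2)/(p - 6)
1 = 1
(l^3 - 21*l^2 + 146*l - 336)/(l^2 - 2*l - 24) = (l^2 - 15*l + 56)/(l + 4)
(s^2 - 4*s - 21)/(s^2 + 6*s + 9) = (s - 7)/(s + 3)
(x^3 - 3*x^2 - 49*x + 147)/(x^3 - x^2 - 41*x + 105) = (x - 7)/(x - 5)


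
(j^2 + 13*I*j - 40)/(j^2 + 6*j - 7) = (j^2 + 13*I*j - 40)/(j^2 + 6*j - 7)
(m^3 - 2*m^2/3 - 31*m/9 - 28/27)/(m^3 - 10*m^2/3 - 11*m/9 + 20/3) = (9*m^2 - 18*m - 7)/(3*(3*m^2 - 14*m + 15))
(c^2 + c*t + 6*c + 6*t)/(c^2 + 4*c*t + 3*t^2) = (c + 6)/(c + 3*t)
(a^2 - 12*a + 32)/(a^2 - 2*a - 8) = (a - 8)/(a + 2)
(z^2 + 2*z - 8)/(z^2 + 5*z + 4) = (z - 2)/(z + 1)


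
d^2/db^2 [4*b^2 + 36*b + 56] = 8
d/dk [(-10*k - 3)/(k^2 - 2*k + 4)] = 2*(5*k^2 + 3*k - 23)/(k^4 - 4*k^3 + 12*k^2 - 16*k + 16)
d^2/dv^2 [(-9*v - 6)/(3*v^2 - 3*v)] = 2*(-3*v^3 - 6*v^2 + 6*v - 2)/(v^3*(v^3 - 3*v^2 + 3*v - 1))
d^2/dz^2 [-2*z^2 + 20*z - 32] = -4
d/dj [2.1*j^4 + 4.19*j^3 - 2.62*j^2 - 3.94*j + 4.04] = 8.4*j^3 + 12.57*j^2 - 5.24*j - 3.94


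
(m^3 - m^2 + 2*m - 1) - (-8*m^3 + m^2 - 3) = 9*m^3 - 2*m^2 + 2*m + 2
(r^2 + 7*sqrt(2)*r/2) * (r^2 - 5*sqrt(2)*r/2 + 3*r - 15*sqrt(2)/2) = r^4 + sqrt(2)*r^3 + 3*r^3 - 35*r^2/2 + 3*sqrt(2)*r^2 - 105*r/2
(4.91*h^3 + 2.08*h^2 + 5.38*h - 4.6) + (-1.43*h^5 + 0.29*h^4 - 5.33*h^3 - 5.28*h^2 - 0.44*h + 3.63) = -1.43*h^5 + 0.29*h^4 - 0.42*h^3 - 3.2*h^2 + 4.94*h - 0.97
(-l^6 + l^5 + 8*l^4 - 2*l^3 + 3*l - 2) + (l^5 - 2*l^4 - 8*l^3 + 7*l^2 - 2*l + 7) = -l^6 + 2*l^5 + 6*l^4 - 10*l^3 + 7*l^2 + l + 5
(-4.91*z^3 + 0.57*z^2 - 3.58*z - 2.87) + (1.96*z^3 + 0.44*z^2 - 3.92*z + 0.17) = -2.95*z^3 + 1.01*z^2 - 7.5*z - 2.7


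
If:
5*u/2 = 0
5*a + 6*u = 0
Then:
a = 0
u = 0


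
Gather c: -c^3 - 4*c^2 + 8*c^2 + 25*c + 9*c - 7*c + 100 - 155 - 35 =-c^3 + 4*c^2 + 27*c - 90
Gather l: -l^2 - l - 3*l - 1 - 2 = -l^2 - 4*l - 3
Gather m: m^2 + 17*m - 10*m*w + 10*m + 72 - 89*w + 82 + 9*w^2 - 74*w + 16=m^2 + m*(27 - 10*w) + 9*w^2 - 163*w + 170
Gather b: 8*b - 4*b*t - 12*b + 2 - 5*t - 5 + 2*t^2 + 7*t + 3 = b*(-4*t - 4) + 2*t^2 + 2*t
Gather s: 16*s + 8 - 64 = 16*s - 56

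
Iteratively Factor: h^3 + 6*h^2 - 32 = (h + 4)*(h^2 + 2*h - 8) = (h - 2)*(h + 4)*(h + 4)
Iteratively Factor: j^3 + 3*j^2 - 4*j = (j)*(j^2 + 3*j - 4) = j*(j + 4)*(j - 1)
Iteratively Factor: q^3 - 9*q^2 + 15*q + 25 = (q - 5)*(q^2 - 4*q - 5) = (q - 5)^2*(q + 1)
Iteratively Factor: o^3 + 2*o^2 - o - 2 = (o + 2)*(o^2 - 1) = (o - 1)*(o + 2)*(o + 1)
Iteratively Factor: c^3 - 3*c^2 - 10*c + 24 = (c + 3)*(c^2 - 6*c + 8) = (c - 2)*(c + 3)*(c - 4)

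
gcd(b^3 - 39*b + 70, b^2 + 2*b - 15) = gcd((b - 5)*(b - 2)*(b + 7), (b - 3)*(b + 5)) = 1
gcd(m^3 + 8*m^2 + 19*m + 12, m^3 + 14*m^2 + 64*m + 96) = m + 4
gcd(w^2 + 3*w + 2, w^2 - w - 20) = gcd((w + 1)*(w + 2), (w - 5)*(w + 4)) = 1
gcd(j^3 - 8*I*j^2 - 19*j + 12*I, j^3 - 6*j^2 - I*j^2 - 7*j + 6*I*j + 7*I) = j - I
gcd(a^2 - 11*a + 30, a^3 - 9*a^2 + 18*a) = a - 6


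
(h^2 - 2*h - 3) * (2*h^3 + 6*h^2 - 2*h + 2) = 2*h^5 + 2*h^4 - 20*h^3 - 12*h^2 + 2*h - 6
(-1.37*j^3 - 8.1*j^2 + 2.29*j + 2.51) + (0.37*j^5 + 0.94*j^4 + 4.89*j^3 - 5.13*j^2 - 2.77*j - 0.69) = 0.37*j^5 + 0.94*j^4 + 3.52*j^3 - 13.23*j^2 - 0.48*j + 1.82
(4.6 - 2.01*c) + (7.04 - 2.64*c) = 11.64 - 4.65*c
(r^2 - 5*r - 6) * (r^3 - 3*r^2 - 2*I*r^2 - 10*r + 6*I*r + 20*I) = r^5 - 8*r^4 - 2*I*r^4 - r^3 + 16*I*r^3 + 68*r^2 + 2*I*r^2 + 60*r - 136*I*r - 120*I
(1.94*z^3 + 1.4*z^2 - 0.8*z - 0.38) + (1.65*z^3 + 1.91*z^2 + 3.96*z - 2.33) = 3.59*z^3 + 3.31*z^2 + 3.16*z - 2.71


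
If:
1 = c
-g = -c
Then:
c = 1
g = 1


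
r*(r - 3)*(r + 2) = r^3 - r^2 - 6*r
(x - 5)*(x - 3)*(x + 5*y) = x^3 + 5*x^2*y - 8*x^2 - 40*x*y + 15*x + 75*y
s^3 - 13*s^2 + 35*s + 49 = (s - 7)^2*(s + 1)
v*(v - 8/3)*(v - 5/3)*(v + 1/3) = v^4 - 4*v^3 + 3*v^2 + 40*v/27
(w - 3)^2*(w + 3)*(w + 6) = w^4 + 3*w^3 - 27*w^2 - 27*w + 162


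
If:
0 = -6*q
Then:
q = 0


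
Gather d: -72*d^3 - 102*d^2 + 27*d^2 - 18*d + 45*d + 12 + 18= -72*d^3 - 75*d^2 + 27*d + 30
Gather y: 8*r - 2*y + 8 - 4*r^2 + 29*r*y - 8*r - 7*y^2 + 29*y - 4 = -4*r^2 - 7*y^2 + y*(29*r + 27) + 4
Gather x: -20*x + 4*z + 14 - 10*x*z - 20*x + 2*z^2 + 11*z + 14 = x*(-10*z - 40) + 2*z^2 + 15*z + 28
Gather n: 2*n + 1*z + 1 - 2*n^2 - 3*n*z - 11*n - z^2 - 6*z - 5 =-2*n^2 + n*(-3*z - 9) - z^2 - 5*z - 4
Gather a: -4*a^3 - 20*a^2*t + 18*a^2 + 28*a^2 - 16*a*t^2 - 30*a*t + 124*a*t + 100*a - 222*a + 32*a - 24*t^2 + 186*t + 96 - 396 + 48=-4*a^3 + a^2*(46 - 20*t) + a*(-16*t^2 + 94*t - 90) - 24*t^2 + 186*t - 252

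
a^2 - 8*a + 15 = (a - 5)*(a - 3)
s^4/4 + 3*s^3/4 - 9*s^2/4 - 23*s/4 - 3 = (s/4 + 1)*(s - 3)*(s + 1)^2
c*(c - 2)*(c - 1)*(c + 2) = c^4 - c^3 - 4*c^2 + 4*c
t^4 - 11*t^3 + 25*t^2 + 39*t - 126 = (t - 7)*(t - 3)^2*(t + 2)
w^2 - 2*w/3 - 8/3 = (w - 2)*(w + 4/3)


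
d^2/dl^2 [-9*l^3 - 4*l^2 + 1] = -54*l - 8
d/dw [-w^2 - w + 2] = -2*w - 1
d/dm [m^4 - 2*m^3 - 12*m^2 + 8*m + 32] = 4*m^3 - 6*m^2 - 24*m + 8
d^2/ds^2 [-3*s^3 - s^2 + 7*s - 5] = -18*s - 2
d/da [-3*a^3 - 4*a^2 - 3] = a*(-9*a - 8)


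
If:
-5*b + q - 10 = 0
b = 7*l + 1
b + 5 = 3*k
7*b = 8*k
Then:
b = 40/13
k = 35/13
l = 27/91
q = 330/13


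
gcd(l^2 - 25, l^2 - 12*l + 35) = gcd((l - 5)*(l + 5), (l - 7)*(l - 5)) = l - 5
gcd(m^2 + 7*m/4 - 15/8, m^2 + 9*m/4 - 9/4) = m - 3/4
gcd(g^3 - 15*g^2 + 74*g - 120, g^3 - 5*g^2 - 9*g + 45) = g - 5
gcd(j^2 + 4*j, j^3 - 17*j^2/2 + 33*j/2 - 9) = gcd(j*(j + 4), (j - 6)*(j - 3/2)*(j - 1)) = 1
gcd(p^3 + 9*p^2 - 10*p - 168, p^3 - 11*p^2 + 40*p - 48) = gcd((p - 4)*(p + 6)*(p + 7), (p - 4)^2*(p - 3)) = p - 4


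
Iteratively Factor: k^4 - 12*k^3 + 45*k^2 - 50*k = (k - 5)*(k^3 - 7*k^2 + 10*k) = k*(k - 5)*(k^2 - 7*k + 10) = k*(k - 5)*(k - 2)*(k - 5)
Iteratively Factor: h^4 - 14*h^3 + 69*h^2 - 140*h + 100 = (h - 5)*(h^3 - 9*h^2 + 24*h - 20) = (h - 5)^2*(h^2 - 4*h + 4) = (h - 5)^2*(h - 2)*(h - 2)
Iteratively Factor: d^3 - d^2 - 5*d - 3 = (d - 3)*(d^2 + 2*d + 1) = (d - 3)*(d + 1)*(d + 1)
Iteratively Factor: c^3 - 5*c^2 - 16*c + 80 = (c + 4)*(c^2 - 9*c + 20) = (c - 5)*(c + 4)*(c - 4)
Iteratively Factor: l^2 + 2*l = (l + 2)*(l)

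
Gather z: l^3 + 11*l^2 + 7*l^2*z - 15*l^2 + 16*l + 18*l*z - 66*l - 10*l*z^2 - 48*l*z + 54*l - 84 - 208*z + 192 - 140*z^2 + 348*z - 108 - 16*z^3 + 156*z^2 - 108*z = l^3 - 4*l^2 + 4*l - 16*z^3 + z^2*(16 - 10*l) + z*(7*l^2 - 30*l + 32)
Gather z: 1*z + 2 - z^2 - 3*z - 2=-z^2 - 2*z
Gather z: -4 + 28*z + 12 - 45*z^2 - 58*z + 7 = -45*z^2 - 30*z + 15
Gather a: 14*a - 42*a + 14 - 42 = -28*a - 28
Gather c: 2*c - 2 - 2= 2*c - 4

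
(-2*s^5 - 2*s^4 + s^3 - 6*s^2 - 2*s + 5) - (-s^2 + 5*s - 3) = -2*s^5 - 2*s^4 + s^3 - 5*s^2 - 7*s + 8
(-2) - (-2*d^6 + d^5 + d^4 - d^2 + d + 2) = 2*d^6 - d^5 - d^4 + d^2 - d - 4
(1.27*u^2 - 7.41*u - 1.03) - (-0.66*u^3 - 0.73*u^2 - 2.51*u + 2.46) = 0.66*u^3 + 2.0*u^2 - 4.9*u - 3.49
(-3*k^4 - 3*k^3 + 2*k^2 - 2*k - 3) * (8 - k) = 3*k^5 - 21*k^4 - 26*k^3 + 18*k^2 - 13*k - 24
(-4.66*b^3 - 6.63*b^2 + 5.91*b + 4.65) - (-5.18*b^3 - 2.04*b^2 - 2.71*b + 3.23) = 0.52*b^3 - 4.59*b^2 + 8.62*b + 1.42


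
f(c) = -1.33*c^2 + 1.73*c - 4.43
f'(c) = 1.73 - 2.66*c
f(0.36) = -3.98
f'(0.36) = 0.77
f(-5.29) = -50.80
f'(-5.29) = 15.80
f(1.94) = -6.08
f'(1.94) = -3.43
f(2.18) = -6.98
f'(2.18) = -4.07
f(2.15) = -6.86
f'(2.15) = -3.99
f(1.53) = -4.90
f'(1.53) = -2.34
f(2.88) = -10.48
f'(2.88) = -5.93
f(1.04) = -4.07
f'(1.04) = -1.04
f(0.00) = -4.43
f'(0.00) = 1.73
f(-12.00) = -216.71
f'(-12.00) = 33.65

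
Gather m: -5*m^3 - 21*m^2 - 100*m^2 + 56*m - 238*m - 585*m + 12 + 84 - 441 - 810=-5*m^3 - 121*m^2 - 767*m - 1155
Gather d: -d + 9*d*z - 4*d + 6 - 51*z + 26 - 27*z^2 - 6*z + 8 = d*(9*z - 5) - 27*z^2 - 57*z + 40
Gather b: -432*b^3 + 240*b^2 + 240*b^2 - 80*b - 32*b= -432*b^3 + 480*b^2 - 112*b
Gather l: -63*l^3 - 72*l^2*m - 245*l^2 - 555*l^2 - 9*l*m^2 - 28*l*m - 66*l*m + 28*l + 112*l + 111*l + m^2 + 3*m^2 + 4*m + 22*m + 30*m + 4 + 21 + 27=-63*l^3 + l^2*(-72*m - 800) + l*(-9*m^2 - 94*m + 251) + 4*m^2 + 56*m + 52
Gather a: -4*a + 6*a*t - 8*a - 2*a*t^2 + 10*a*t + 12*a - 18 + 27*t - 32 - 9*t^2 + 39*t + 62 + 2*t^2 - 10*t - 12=a*(-2*t^2 + 16*t) - 7*t^2 + 56*t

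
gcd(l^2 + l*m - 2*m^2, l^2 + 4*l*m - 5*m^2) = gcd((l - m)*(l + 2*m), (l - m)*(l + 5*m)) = l - m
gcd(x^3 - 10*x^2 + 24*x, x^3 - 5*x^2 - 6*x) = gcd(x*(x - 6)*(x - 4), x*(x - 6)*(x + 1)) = x^2 - 6*x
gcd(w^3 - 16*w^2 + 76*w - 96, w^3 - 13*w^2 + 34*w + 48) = w^2 - 14*w + 48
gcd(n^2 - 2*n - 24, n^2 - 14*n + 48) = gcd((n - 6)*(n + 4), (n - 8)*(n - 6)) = n - 6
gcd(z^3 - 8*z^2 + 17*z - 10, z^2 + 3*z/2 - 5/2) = z - 1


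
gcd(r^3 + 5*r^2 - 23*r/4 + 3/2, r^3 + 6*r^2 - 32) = 1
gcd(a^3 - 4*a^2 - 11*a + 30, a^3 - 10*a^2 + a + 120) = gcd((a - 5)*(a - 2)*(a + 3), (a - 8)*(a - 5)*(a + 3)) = a^2 - 2*a - 15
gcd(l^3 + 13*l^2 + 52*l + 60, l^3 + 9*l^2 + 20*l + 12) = l^2 + 8*l + 12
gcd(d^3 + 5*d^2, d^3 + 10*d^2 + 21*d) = d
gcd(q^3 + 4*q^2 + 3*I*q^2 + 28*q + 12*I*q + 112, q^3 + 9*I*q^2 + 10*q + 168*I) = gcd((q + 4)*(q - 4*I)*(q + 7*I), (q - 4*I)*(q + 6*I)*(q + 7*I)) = q^2 + 3*I*q + 28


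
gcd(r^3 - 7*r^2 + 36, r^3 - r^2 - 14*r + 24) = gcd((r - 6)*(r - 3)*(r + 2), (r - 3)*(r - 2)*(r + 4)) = r - 3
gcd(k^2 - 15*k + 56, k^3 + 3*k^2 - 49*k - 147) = k - 7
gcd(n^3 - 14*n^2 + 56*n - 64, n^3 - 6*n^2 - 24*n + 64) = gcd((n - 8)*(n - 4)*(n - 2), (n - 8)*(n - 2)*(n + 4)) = n^2 - 10*n + 16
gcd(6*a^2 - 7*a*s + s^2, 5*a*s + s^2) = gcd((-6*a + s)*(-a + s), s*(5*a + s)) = 1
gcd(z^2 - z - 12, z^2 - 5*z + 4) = z - 4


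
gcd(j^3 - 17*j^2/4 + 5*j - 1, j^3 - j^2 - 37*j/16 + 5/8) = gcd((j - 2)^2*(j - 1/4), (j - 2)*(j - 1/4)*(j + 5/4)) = j^2 - 9*j/4 + 1/2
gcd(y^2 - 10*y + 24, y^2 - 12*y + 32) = y - 4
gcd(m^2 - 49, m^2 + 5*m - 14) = m + 7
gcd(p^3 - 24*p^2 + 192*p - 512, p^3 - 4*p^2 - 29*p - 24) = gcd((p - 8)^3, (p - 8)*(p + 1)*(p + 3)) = p - 8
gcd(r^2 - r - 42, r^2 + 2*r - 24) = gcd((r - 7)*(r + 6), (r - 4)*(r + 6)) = r + 6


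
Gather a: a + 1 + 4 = a + 5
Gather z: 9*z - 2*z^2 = -2*z^2 + 9*z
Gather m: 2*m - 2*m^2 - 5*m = -2*m^2 - 3*m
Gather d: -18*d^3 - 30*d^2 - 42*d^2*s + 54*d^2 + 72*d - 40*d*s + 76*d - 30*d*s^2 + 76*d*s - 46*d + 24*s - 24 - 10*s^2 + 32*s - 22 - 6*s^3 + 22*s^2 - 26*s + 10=-18*d^3 + d^2*(24 - 42*s) + d*(-30*s^2 + 36*s + 102) - 6*s^3 + 12*s^2 + 30*s - 36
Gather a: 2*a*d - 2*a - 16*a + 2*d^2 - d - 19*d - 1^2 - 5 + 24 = a*(2*d - 18) + 2*d^2 - 20*d + 18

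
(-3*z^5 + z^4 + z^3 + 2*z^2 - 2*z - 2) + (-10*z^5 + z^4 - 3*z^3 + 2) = -13*z^5 + 2*z^4 - 2*z^3 + 2*z^2 - 2*z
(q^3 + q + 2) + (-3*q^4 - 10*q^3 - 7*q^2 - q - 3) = -3*q^4 - 9*q^3 - 7*q^2 - 1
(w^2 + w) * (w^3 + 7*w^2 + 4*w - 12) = w^5 + 8*w^4 + 11*w^3 - 8*w^2 - 12*w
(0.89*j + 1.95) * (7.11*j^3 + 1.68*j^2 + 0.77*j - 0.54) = 6.3279*j^4 + 15.3597*j^3 + 3.9613*j^2 + 1.0209*j - 1.053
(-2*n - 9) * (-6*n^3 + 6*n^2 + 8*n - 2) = 12*n^4 + 42*n^3 - 70*n^2 - 68*n + 18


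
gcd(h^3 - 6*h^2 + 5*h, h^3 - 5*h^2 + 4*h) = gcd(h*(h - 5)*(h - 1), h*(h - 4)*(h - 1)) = h^2 - h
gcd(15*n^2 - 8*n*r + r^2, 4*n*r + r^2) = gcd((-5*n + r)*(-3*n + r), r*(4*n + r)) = 1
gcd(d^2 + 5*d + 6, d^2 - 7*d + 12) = 1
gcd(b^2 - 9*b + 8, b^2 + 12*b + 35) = 1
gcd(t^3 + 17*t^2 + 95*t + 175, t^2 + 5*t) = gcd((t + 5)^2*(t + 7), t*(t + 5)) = t + 5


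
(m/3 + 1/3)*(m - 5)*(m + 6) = m^3/3 + 2*m^2/3 - 29*m/3 - 10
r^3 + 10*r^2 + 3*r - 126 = (r - 3)*(r + 6)*(r + 7)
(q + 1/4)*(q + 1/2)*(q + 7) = q^3 + 31*q^2/4 + 43*q/8 + 7/8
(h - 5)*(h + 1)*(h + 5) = h^3 + h^2 - 25*h - 25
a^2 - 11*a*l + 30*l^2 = (a - 6*l)*(a - 5*l)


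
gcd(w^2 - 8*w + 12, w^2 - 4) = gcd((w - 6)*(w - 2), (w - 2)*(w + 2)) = w - 2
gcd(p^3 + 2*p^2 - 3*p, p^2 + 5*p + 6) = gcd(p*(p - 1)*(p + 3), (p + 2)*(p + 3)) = p + 3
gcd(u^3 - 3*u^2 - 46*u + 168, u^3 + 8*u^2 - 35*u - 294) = u^2 + u - 42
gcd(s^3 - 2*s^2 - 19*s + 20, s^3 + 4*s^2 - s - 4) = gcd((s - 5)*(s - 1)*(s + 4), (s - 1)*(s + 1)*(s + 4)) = s^2 + 3*s - 4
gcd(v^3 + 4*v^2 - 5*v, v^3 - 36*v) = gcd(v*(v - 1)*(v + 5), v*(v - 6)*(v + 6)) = v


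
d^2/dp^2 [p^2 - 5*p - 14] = 2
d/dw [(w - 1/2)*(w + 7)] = 2*w + 13/2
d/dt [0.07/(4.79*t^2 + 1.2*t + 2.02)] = (-0.6706*t - 0.084)/(4.79*t^2 + 1.2*t + 2.02)^2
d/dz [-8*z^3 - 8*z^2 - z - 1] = -24*z^2 - 16*z - 1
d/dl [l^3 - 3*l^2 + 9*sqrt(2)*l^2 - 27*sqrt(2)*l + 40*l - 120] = 3*l^2 - 6*l + 18*sqrt(2)*l - 27*sqrt(2) + 40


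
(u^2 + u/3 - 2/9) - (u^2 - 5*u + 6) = 16*u/3 - 56/9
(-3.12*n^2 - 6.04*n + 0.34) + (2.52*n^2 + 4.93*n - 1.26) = -0.6*n^2 - 1.11*n - 0.92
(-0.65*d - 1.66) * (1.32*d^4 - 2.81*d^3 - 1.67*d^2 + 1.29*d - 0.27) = -0.858*d^5 - 0.3647*d^4 + 5.7501*d^3 + 1.9337*d^2 - 1.9659*d + 0.4482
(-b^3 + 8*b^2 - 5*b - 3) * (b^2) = -b^5 + 8*b^4 - 5*b^3 - 3*b^2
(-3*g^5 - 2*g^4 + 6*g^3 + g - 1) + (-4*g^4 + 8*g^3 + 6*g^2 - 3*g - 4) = -3*g^5 - 6*g^4 + 14*g^3 + 6*g^2 - 2*g - 5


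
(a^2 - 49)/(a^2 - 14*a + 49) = (a + 7)/(a - 7)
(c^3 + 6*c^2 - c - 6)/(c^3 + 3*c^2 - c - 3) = (c + 6)/(c + 3)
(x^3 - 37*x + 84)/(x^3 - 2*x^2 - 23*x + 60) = (x + 7)/(x + 5)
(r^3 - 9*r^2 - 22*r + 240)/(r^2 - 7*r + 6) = (r^2 - 3*r - 40)/(r - 1)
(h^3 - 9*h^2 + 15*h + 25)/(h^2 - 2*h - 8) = (-h^3 + 9*h^2 - 15*h - 25)/(-h^2 + 2*h + 8)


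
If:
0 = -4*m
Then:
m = 0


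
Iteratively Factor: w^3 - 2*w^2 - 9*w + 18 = (w - 2)*(w^2 - 9) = (w - 3)*(w - 2)*(w + 3)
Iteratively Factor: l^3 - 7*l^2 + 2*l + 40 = (l + 2)*(l^2 - 9*l + 20) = (l - 4)*(l + 2)*(l - 5)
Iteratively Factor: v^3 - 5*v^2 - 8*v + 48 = (v - 4)*(v^2 - v - 12) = (v - 4)*(v + 3)*(v - 4)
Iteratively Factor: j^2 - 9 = (j - 3)*(j + 3)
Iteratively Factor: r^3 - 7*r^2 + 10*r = (r - 2)*(r^2 - 5*r) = r*(r - 2)*(r - 5)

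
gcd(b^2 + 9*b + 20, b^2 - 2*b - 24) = b + 4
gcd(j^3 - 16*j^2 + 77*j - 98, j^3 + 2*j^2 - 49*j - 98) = j - 7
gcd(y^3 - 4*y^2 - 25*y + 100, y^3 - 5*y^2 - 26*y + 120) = y^2 + y - 20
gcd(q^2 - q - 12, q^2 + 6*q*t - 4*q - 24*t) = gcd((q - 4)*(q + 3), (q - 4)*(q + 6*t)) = q - 4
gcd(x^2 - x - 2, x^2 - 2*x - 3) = x + 1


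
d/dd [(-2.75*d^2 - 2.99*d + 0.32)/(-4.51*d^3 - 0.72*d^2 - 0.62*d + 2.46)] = (-12.4025*d^4 - 26.9698*d^3 + 3.8818*d^2 - 13.0692*d - 7.157)/(20.3401*d^6 + 6.4944*d^5 + 6.1108*d^4 - 21.2964*d^3 - 3.158*d^2 - 3.0504*d + 6.0516)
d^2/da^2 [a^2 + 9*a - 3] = 2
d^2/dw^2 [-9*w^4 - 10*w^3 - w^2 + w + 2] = -108*w^2 - 60*w - 2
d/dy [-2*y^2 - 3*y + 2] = -4*y - 3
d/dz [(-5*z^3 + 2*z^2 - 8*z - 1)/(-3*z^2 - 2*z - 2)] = (15*z^4 + 20*z^3 + 2*z^2 - 14*z + 14)/(9*z^4 + 12*z^3 + 16*z^2 + 8*z + 4)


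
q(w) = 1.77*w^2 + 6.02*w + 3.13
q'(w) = 3.54*w + 6.02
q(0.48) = 6.43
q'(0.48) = 7.72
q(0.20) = 4.40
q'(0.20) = 6.73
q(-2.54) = -0.74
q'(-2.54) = -2.97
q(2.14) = 24.12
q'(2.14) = 13.60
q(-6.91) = 46.05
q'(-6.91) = -18.44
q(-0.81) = -0.58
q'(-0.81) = 3.15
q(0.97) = 10.63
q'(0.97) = 9.45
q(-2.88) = 0.47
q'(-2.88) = -4.18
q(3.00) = 37.12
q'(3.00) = 16.64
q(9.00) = 200.68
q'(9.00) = 37.88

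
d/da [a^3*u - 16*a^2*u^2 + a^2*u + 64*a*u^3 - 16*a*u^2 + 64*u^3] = u*(3*a^2 - 32*a*u + 2*a + 64*u^2 - 16*u)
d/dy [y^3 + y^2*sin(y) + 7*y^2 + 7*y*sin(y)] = y^2*cos(y) + 3*y^2 + 2*y*sin(y) + 7*y*cos(y) + 14*y + 7*sin(y)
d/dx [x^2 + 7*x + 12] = 2*x + 7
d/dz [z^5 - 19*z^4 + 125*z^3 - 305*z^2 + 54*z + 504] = 5*z^4 - 76*z^3 + 375*z^2 - 610*z + 54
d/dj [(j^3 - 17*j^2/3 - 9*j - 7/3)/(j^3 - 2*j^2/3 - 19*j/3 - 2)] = (5*j^2 + 2*j + 29)/(j^4 - 2*j^3 - 11*j^2 + 12*j + 36)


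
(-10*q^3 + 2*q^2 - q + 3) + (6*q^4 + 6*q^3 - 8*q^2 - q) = 6*q^4 - 4*q^3 - 6*q^2 - 2*q + 3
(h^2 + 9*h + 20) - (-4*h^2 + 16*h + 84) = 5*h^2 - 7*h - 64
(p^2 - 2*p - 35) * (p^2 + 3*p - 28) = p^4 + p^3 - 69*p^2 - 49*p + 980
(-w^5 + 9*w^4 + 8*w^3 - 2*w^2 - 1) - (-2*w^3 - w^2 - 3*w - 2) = -w^5 + 9*w^4 + 10*w^3 - w^2 + 3*w + 1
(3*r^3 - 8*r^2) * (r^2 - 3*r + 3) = 3*r^5 - 17*r^4 + 33*r^3 - 24*r^2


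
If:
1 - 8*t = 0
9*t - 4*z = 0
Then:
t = 1/8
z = 9/32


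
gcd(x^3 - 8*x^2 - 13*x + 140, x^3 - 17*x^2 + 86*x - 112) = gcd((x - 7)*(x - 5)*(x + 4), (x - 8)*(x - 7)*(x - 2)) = x - 7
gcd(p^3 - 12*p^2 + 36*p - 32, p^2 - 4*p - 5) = 1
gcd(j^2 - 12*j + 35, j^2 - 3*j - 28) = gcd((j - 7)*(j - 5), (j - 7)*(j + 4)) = j - 7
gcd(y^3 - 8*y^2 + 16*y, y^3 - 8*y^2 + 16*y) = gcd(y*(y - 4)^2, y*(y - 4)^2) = y^3 - 8*y^2 + 16*y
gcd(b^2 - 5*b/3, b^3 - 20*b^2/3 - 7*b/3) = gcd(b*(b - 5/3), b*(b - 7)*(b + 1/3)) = b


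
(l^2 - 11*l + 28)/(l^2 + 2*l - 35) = (l^2 - 11*l + 28)/(l^2 + 2*l - 35)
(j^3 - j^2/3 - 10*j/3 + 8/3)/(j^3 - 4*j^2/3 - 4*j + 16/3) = (j - 1)/(j - 2)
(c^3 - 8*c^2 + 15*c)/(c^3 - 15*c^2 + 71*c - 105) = c/(c - 7)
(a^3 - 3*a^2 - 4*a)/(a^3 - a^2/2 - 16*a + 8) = 2*a*(a + 1)/(2*a^2 + 7*a - 4)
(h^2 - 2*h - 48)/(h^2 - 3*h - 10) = (-h^2 + 2*h + 48)/(-h^2 + 3*h + 10)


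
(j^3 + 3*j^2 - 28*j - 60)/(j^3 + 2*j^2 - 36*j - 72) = (j - 5)/(j - 6)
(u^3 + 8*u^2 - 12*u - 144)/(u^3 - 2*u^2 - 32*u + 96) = (u + 6)/(u - 4)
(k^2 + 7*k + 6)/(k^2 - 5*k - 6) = (k + 6)/(k - 6)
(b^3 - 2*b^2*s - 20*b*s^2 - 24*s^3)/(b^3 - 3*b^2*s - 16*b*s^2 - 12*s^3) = (b + 2*s)/(b + s)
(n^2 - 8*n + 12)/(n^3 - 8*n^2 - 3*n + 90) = (n - 2)/(n^2 - 2*n - 15)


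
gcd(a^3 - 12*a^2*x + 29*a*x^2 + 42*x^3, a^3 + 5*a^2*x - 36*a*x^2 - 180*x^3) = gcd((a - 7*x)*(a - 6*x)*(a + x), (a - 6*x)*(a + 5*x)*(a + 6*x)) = -a + 6*x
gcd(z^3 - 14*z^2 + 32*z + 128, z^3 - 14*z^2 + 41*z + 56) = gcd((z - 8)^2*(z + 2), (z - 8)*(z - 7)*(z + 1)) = z - 8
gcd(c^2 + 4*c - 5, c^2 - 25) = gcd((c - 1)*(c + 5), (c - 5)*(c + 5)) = c + 5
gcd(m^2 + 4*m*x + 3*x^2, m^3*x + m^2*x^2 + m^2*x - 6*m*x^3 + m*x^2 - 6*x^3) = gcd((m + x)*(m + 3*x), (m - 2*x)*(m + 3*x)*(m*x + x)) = m + 3*x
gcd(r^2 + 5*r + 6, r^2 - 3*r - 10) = r + 2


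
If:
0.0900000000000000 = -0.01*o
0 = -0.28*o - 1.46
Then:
No Solution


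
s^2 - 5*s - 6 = (s - 6)*(s + 1)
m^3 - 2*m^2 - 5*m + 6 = (m - 3)*(m - 1)*(m + 2)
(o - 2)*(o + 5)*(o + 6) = o^3 + 9*o^2 + 8*o - 60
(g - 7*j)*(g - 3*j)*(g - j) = g^3 - 11*g^2*j + 31*g*j^2 - 21*j^3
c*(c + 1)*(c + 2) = c^3 + 3*c^2 + 2*c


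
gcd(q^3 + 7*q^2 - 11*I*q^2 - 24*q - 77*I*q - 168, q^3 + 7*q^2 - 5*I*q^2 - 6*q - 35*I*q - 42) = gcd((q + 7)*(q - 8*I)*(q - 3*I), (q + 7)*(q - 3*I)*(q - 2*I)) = q^2 + q*(7 - 3*I) - 21*I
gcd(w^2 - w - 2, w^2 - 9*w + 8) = 1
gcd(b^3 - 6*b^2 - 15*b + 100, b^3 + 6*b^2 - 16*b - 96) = b + 4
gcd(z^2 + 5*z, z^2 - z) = z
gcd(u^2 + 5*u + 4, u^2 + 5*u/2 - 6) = u + 4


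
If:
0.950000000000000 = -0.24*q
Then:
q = -3.96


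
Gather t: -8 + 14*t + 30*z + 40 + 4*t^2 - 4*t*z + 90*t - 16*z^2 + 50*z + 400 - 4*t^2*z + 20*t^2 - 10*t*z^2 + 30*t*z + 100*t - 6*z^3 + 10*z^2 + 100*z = t^2*(24 - 4*z) + t*(-10*z^2 + 26*z + 204) - 6*z^3 - 6*z^2 + 180*z + 432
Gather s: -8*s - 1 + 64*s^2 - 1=64*s^2 - 8*s - 2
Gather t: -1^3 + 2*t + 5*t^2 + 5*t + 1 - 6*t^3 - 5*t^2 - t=-6*t^3 + 6*t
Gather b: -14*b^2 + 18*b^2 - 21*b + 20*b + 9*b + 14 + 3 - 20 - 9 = 4*b^2 + 8*b - 12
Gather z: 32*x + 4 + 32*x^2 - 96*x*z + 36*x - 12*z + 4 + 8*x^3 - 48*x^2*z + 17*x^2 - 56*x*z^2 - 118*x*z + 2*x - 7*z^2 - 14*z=8*x^3 + 49*x^2 + 70*x + z^2*(-56*x - 7) + z*(-48*x^2 - 214*x - 26) + 8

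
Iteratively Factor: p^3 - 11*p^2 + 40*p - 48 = (p - 3)*(p^2 - 8*p + 16) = (p - 4)*(p - 3)*(p - 4)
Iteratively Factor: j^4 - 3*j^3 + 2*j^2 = (j - 1)*(j^3 - 2*j^2) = j*(j - 1)*(j^2 - 2*j) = j^2*(j - 1)*(j - 2)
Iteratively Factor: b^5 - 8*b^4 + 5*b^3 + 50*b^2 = (b - 5)*(b^4 - 3*b^3 - 10*b^2) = (b - 5)*(b + 2)*(b^3 - 5*b^2) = b*(b - 5)*(b + 2)*(b^2 - 5*b) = b^2*(b - 5)*(b + 2)*(b - 5)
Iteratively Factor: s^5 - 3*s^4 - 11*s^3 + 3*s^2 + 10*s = (s - 5)*(s^4 + 2*s^3 - s^2 - 2*s) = (s - 5)*(s - 1)*(s^3 + 3*s^2 + 2*s) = s*(s - 5)*(s - 1)*(s^2 + 3*s + 2) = s*(s - 5)*(s - 1)*(s + 2)*(s + 1)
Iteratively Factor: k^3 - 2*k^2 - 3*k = (k + 1)*(k^2 - 3*k) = k*(k + 1)*(k - 3)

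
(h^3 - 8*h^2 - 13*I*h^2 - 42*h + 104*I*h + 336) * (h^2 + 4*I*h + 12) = h^5 - 8*h^4 - 9*I*h^4 + 22*h^3 + 72*I*h^3 - 176*h^2 - 324*I*h^2 - 504*h + 2592*I*h + 4032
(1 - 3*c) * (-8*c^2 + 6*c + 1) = 24*c^3 - 26*c^2 + 3*c + 1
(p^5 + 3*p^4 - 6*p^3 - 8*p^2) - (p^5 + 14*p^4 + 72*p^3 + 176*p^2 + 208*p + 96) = -11*p^4 - 78*p^3 - 184*p^2 - 208*p - 96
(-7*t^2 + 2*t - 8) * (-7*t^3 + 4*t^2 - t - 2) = 49*t^5 - 42*t^4 + 71*t^3 - 20*t^2 + 4*t + 16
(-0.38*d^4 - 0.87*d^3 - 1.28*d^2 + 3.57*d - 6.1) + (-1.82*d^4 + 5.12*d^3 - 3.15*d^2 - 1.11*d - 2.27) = -2.2*d^4 + 4.25*d^3 - 4.43*d^2 + 2.46*d - 8.37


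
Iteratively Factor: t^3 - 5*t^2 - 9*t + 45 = (t - 3)*(t^2 - 2*t - 15) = (t - 5)*(t - 3)*(t + 3)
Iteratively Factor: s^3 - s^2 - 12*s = (s)*(s^2 - s - 12) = s*(s - 4)*(s + 3)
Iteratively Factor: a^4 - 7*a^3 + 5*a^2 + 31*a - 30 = (a - 1)*(a^3 - 6*a^2 - a + 30) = (a - 5)*(a - 1)*(a^2 - a - 6) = (a - 5)*(a - 3)*(a - 1)*(a + 2)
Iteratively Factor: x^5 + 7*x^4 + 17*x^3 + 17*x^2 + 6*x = (x + 2)*(x^4 + 5*x^3 + 7*x^2 + 3*x) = (x + 2)*(x + 3)*(x^3 + 2*x^2 + x) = (x + 1)*(x + 2)*(x + 3)*(x^2 + x) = (x + 1)^2*(x + 2)*(x + 3)*(x)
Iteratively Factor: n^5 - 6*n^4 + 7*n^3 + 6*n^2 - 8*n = (n - 2)*(n^4 - 4*n^3 - n^2 + 4*n) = (n - 2)*(n - 1)*(n^3 - 3*n^2 - 4*n) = n*(n - 2)*(n - 1)*(n^2 - 3*n - 4) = n*(n - 4)*(n - 2)*(n - 1)*(n + 1)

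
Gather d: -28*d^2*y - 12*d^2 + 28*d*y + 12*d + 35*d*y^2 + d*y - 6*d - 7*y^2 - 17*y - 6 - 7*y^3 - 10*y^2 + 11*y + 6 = d^2*(-28*y - 12) + d*(35*y^2 + 29*y + 6) - 7*y^3 - 17*y^2 - 6*y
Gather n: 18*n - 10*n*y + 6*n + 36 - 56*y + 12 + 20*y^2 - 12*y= n*(24 - 10*y) + 20*y^2 - 68*y + 48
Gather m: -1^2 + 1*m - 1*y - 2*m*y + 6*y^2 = m*(1 - 2*y) + 6*y^2 - y - 1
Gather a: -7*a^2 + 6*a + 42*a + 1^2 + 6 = -7*a^2 + 48*a + 7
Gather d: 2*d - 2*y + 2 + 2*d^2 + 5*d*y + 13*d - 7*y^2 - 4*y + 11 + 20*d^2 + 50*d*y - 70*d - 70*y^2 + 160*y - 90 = 22*d^2 + d*(55*y - 55) - 77*y^2 + 154*y - 77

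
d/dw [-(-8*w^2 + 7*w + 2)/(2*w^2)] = (7*w + 4)/(2*w^3)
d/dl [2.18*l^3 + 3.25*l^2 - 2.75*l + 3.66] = 6.54*l^2 + 6.5*l - 2.75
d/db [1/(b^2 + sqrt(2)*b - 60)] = (-2*b - sqrt(2))/(b^2 + sqrt(2)*b - 60)^2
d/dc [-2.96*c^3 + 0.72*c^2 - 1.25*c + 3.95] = -8.88*c^2 + 1.44*c - 1.25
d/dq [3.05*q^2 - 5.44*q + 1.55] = 6.1*q - 5.44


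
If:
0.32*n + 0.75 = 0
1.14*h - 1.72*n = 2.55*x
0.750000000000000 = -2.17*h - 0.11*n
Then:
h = -0.23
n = -2.34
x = 1.48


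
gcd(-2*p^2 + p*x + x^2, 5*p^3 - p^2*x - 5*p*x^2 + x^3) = -p + x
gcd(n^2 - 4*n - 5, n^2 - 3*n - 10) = n - 5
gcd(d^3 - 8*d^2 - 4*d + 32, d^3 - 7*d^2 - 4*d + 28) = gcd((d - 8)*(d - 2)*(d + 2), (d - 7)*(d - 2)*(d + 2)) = d^2 - 4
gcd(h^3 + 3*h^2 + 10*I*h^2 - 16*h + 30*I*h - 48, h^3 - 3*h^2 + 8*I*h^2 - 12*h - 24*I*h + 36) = h + 2*I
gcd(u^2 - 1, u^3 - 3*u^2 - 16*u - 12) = u + 1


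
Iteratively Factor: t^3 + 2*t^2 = (t)*(t^2 + 2*t) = t^2*(t + 2)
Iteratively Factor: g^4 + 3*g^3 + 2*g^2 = (g)*(g^3 + 3*g^2 + 2*g) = g^2*(g^2 + 3*g + 2) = g^2*(g + 2)*(g + 1)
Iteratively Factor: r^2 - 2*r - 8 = (r - 4)*(r + 2)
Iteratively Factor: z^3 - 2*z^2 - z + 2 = (z + 1)*(z^2 - 3*z + 2) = (z - 1)*(z + 1)*(z - 2)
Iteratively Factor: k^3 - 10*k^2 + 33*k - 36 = (k - 4)*(k^2 - 6*k + 9) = (k - 4)*(k - 3)*(k - 3)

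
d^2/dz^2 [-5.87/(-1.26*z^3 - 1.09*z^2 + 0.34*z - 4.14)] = (-(44.3772*z + 12.7966)*(1.26*z^3 + 1.09*z^2 - 0.34*z + 4.14) + 5.87*(3.78*z^2 + 2.18*z - 0.34)*(7.56*z^2 + 4.36*z - 0.68))/(1.26*z^3 + 1.09*z^2 - 0.34*z + 4.14)^3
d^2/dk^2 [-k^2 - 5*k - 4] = -2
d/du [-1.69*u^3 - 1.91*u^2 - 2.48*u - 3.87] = -5.07*u^2 - 3.82*u - 2.48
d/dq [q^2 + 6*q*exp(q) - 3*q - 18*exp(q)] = 6*q*exp(q) + 2*q - 12*exp(q) - 3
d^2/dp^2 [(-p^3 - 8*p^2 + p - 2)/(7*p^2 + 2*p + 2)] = 2*(171*p^3 + 30*p^2 - 138*p - 16)/(343*p^6 + 294*p^5 + 378*p^4 + 176*p^3 + 108*p^2 + 24*p + 8)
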